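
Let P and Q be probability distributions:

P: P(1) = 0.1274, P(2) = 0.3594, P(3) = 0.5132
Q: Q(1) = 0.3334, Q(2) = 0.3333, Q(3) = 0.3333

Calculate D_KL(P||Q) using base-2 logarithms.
0.1818 bits

D_KL(P||Q) = Σ P(x) log₂(P(x)/Q(x))

Computing term by term:
  P(1)·log₂(P(1)/Q(1)) = 0.1274·log₂(0.1274/0.3334) = -0.17682
  P(2)·log₂(P(2)/Q(2)) = 0.3594·log₂(0.3594/0.3333) = 0.03909
  P(3)·log₂(P(3)/Q(3)) = 0.5132·log₂(0.5132/0.3333) = 0.31957

D_KL(P||Q) = -0.17682 + 0.03909 + 0.31957 = 0.18184 ≈ 0.1818 bits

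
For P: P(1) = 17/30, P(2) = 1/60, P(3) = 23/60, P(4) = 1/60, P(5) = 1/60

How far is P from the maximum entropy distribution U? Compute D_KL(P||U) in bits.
1.0320 bits

U(i) = 1/5 for all i

D_KL(P||U) = Σ P(x) log₂(P(x) / (1/5))
           = Σ P(x) log₂(P(x)) + log₂(5)
           = log₂(5) - H(P)

H(P) = -Σ P(x) log₂(P(x)):
  -P(1)·log₂(P(1)) = -(17/30)·log₂(17/30) = 0.46434
  -P(2)·log₂(P(2)) = -(1/60)·log₂(1/60) = 0.09845
  -P(3)·log₂(P(3)) = -(23/60)·log₂(23/60) = 0.53028
  -P(4)·log₂(P(4)) = -(1/60)·log₂(1/60) = 0.09845
  -P(5)·log₂(P(5)) = -(1/60)·log₂(1/60) = 0.09845
H(P) = 0.46434 + 0.09845 + 0.53028 + 0.09845 + 0.09845 = 1.28997 bits

log₂(5) = 2.32193 bits

D_KL(P||U) = 2.32193 - 1.28997 = 1.03196 ≈ 1.0320 bits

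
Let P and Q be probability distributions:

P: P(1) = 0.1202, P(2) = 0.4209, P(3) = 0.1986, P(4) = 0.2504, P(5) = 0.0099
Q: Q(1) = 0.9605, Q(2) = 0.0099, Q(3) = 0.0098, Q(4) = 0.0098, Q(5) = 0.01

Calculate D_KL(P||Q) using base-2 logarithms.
3.9493 bits

D_KL(P||Q) = Σ P(x) log₂(P(x)/Q(x))

Computing term by term:
  P(1)·log₂(P(1)/Q(1)) = 0.1202·log₂(0.1202/0.9605) = -0.36040
  P(2)·log₂(P(2)/Q(2)) = 0.4209·log₂(0.4209/0.0099) = 2.27703
  P(3)·log₂(P(3)/Q(3)) = 0.1986·log₂(0.1986/0.0098) = 0.86211
  P(4)·log₂(P(4)/Q(4)) = 0.2504·log₂(0.2504/0.0098) = 1.17070
  P(5)·log₂(P(5)/Q(5)) = 0.0099·log₂(0.0099/0.01) = -0.00014

D_KL(P||Q) = -0.36040 + 2.27703 + 0.86211 + 1.17070 - 0.00014 = 3.94930 ≈ 3.9493 bits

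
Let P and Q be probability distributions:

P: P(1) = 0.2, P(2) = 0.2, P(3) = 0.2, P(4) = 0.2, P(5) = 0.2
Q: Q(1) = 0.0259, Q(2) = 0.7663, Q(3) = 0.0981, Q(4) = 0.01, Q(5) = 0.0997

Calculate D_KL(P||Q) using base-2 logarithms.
1.4730 bits

D_KL(P||Q) = Σ P(x) log₂(P(x)/Q(x))

Computing term by term:
  P(1)·log₂(P(1)/Q(1)) = 0.2·log₂(0.2/0.0259) = 0.58980
  P(2)·log₂(P(2)/Q(2)) = 0.2·log₂(0.2/0.7663) = -0.38758
  P(3)·log₂(P(3)/Q(3)) = 0.2·log₂(0.2/0.0981) = 0.20553
  P(4)·log₂(P(4)/Q(4)) = 0.2·log₂(0.2/0.01) = 0.86439
  P(5)·log₂(P(5)/Q(5)) = 0.2·log₂(0.2/0.0997) = 0.20087

D_KL(P||Q) = 0.58980 - 0.38758 + 0.20553 + 0.86439 + 0.20087 = 1.47301 ≈ 1.4730 bits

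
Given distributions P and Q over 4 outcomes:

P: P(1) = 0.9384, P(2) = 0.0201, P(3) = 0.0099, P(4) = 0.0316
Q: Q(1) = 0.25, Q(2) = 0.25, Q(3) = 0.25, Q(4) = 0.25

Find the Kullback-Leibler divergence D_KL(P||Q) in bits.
1.5772 bits

D_KL(P||Q) = Σ P(x) log₂(P(x)/Q(x))

Computing term by term:
  P(1)·log₂(P(1)/Q(1)) = 0.9384·log₂(0.9384/0.25) = 1.79073
  P(2)·log₂(P(2)/Q(2)) = 0.0201·log₂(0.0201/0.25) = -0.07310
  P(3)·log₂(P(3)/Q(3)) = 0.0099·log₂(0.0099/0.25) = -0.04612
  P(4)·log₂(P(4)/Q(4)) = 0.0316·log₂(0.0316/0.25) = -0.09429

D_KL(P||Q) = 1.79073 - 0.07310 - 0.04612 - 0.09429 = 1.57722 ≈ 1.5772 bits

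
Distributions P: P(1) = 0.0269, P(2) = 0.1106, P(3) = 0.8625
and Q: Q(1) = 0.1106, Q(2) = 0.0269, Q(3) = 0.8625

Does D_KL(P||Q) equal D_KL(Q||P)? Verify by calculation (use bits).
D_KL(P||Q) = 0.1707 bits, D_KL(Q||P) = 0.1707 bits. Yes — for this pair D_KL(P||Q) = D_KL(Q||P).

D_KL(P||Q) = Σ P(x) log₂(P(x)/Q(x))

Computing term by term:
  P(1)·log₂(P(1)/Q(1)) = 0.0269·log₂(0.0269/0.1106) = -0.05487
  P(2)·log₂(P(2)/Q(2)) = 0.1106·log₂(0.1106/0.0269) = 0.22559
  P(3)·log₂(P(3)/Q(3)) = 0.8625·log₂(0.8625/0.8625) = 0.00000

D_KL(P||Q) = -0.05487 + 0.22559 + 0.00000 = 0.17072 ≈ 0.1707 bits

D_KL(Q||P) = Σ Q(x) log₂(Q(x)/P(x))

Computing term by term:
  Q(1)·log₂(Q(1)/P(1)) = 0.1106·log₂(0.1106/0.0269) = 0.22559
  Q(2)·log₂(Q(2)/P(2)) = 0.0269·log₂(0.0269/0.1106) = -0.05487
  Q(3)·log₂(Q(3)/P(3)) = 0.8625·log₂(0.8625/0.8625) = 0.00000

D_KL(Q||P) = 0.22559 - 0.05487 + 0.00000 = 0.17072 ≈ 0.1707 bits

These ARE equal here. Q is P with outcomes relabeled (Q(1) = P(2), Q(2) = P(1)) by a relabeling that is its own inverse, so the two sums contain exactly the same terms in a different order. This is a special case — KL divergence is not symmetric in general: D_KL(P||Q) ≠ D_KL(Q||P) for most P, Q.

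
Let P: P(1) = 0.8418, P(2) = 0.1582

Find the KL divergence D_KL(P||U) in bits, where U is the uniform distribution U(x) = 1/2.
0.3700 bits

U(i) = 1/2 for all i

D_KL(P||U) = Σ P(x) log₂(P(x) / (1/2))
           = Σ P(x) log₂(P(x)) + log₂(2)
           = log₂(2) - H(P)

H(P) = -Σ P(x) log₂(P(x)):
  -P(1)·log₂(P(1)) = -(0.8418)·log₂(0.8418) = 0.20915
  -P(2)·log₂(P(2)) = -(0.1582)·log₂(0.1582) = 0.42084
H(P) = 0.20915 + 0.42084 = 0.62999 bits

log₂(2) = 1.00000 bits

D_KL(P||U) = 1.00000 - 0.62999 = 0.37001 ≈ 0.3700 bits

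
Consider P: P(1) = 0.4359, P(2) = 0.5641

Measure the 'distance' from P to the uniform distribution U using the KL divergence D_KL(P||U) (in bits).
0.0119 bits

U(i) = 1/2 for all i

D_KL(P||U) = Σ P(x) log₂(P(x) / (1/2))
           = Σ P(x) log₂(P(x)) + log₂(2)
           = log₂(2) - H(P)

H(P) = -Σ P(x) log₂(P(x)):
  -P(1)·log₂(P(1)) = -(0.4359)·log₂(0.4359) = 0.52218
  -P(2)·log₂(P(2)) = -(0.5641)·log₂(0.5641) = 0.46593
H(P) = 0.52218 + 0.46593 = 0.98811 bits

log₂(2) = 1.00000 bits

D_KL(P||U) = 1.00000 - 0.98811 = 0.01189 ≈ 0.0119 bits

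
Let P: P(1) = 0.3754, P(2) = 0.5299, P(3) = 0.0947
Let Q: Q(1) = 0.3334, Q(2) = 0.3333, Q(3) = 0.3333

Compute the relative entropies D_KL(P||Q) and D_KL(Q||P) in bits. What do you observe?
D_KL(P||Q) = 0.2468 bits, D_KL(Q||P) = 0.3251 bits. The two directions give different values (D_KL(Q||P) exceeds D_KL(P||Q) by 0.0783 bits): KL divergence is asymmetric.

D_KL(P||Q) = Σ P(x) log₂(P(x)/Q(x))

Computing term by term:
  P(1)·log₂(P(1)/Q(1)) = 0.3754·log₂(0.3754/0.3334) = 0.06426
  P(2)·log₂(P(2)/Q(2)) = 0.5299·log₂(0.5299/0.3333) = 0.35445
  P(3)·log₂(P(3)/Q(3)) = 0.0947·log₂(0.0947/0.3333) = -0.17192

D_KL(P||Q) = 0.06426 + 0.35445 - 0.17192 = 0.24679 ≈ 0.2468 bits

D_KL(Q||P) = Σ Q(x) log₂(Q(x)/P(x))

Computing term by term:
  Q(1)·log₂(Q(1)/P(1)) = 0.3334·log₂(0.3334/0.3754) = -0.05707
  Q(2)·log₂(Q(2)/P(2)) = 0.3333·log₂(0.3333/0.5299) = -0.22294
  Q(3)·log₂(Q(3)/P(3)) = 0.3333·log₂(0.3333/0.0947) = 0.60507

D_KL(Q||P) = -0.05707 - 0.22294 + 0.60507 = 0.32506 ≈ 0.3251 bits

These are NOT equal (difference: 0.0783 bits). KL divergence is asymmetric: D_KL(P||Q) ≠ D_KL(Q||P) in general.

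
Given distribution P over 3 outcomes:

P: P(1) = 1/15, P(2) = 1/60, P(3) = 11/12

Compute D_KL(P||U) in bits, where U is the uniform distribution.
1.1110 bits

U(i) = 1/3 for all i

D_KL(P||U) = Σ P(x) log₂(P(x) / (1/3))
           = Σ P(x) log₂(P(x)) + log₂(3)
           = log₂(3) - H(P)

H(P) = -Σ P(x) log₂(P(x)):
  -P(1)·log₂(P(1)) = -(1/15)·log₂(1/15) = 0.26046
  -P(2)·log₂(P(2)) = -(1/60)·log₂(1/60) = 0.09845
  -P(3)·log₂(P(3)) = -(11/12)·log₂(11/12) = 0.11507
H(P) = 0.26046 + 0.09845 + 0.11507 = 0.47398 bits

log₂(3) = 1.58496 bits

D_KL(P||U) = 1.58496 - 0.47398 = 1.11098 ≈ 1.1110 bits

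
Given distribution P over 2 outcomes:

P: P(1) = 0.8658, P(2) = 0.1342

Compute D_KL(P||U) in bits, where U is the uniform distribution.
0.4312 bits

U(i) = 1/2 for all i

D_KL(P||U) = Σ P(x) log₂(P(x) / (1/2))
           = Σ P(x) log₂(P(x)) + log₂(2)
           = log₂(2) - H(P)

H(P) = -Σ P(x) log₂(P(x)):
  -P(1)·log₂(P(1)) = -(0.8658)·log₂(0.8658) = 0.17999
  -P(2)·log₂(P(2)) = -(0.1342)·log₂(0.1342) = 0.38885
H(P) = 0.17999 + 0.38885 = 0.56884 bits

log₂(2) = 1.00000 bits

D_KL(P||U) = 1.00000 - 0.56884 = 0.43116 ≈ 0.4312 bits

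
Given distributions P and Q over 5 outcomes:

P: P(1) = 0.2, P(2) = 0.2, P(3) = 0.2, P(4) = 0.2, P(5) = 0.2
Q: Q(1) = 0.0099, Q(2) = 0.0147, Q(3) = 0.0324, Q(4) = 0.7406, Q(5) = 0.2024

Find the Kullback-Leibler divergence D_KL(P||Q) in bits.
1.7645 bits

D_KL(P||Q) = Σ P(x) log₂(P(x)/Q(x))

Computing term by term:
  P(1)·log₂(P(1)/Q(1)) = 0.2·log₂(0.2/0.0099) = 0.86729
  P(2)·log₂(P(2)/Q(2)) = 0.2·log₂(0.2/0.0147) = 0.75322
  P(3)·log₂(P(3)/Q(3)) = 0.2·log₂(0.2/0.0324) = 0.52519
  P(4)·log₂(P(4)/Q(4)) = 0.2·log₂(0.2/0.7406) = -0.37774
  P(5)·log₂(P(5)/Q(5)) = 0.2·log₂(0.2/0.2024) = -0.00344

D_KL(P||Q) = 0.86729 + 0.75322 + 0.52519 - 0.37774 - 0.00344 = 1.76452 ≈ 1.7645 bits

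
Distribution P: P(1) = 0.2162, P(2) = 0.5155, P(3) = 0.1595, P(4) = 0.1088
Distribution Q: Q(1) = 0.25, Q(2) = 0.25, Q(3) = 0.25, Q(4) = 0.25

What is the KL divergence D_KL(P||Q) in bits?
0.2589 bits

D_KL(P||Q) = Σ P(x) log₂(P(x)/Q(x))

Computing term by term:
  P(1)·log₂(P(1)/Q(1)) = 0.2162·log₂(0.2162/0.25) = -0.04531
  P(2)·log₂(P(2)/Q(2)) = 0.5155·log₂(0.5155/0.25) = 0.53820
  P(3)·log₂(P(3)/Q(3)) = 0.1595·log₂(0.1595/0.25) = -0.10342
  P(4)·log₂(P(4)/Q(4)) = 0.1088·log₂(0.1088/0.25) = -0.13059

D_KL(P||Q) = -0.04531 + 0.53820 - 0.10342 - 0.13059 = 0.25888 ≈ 0.2589 bits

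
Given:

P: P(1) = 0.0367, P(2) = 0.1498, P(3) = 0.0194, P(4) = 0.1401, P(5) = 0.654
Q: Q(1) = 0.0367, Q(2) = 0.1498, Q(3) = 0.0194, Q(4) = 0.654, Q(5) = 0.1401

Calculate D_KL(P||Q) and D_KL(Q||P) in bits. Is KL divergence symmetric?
D_KL(P||Q) = 1.1423 bits, D_KL(Q||P) = 1.1423 bits. The two values coincide for this particular pair, but no — KL divergence is not symmetric in general.

D_KL(P||Q) = Σ P(x) log₂(P(x)/Q(x))

Computing term by term:
  P(1)·log₂(P(1)/Q(1)) = 0.0367·log₂(0.0367/0.0367) = 0.00000
  P(2)·log₂(P(2)/Q(2)) = 0.1498·log₂(0.1498/0.1498) = 0.00000
  P(3)·log₂(P(3)/Q(3)) = 0.0194·log₂(0.0194/0.0194) = 0.00000
  P(4)·log₂(P(4)/Q(4)) = 0.1401·log₂(0.1401/0.654) = -0.31142
  P(5)·log₂(P(5)/Q(5)) = 0.654·log₂(0.654/0.1401) = 1.45373

D_KL(P||Q) = 0.00000 + 0.00000 + 0.00000 - 0.31142 + 1.45373 = 1.14231 ≈ 1.1423 bits

D_KL(Q||P) = Σ Q(x) log₂(Q(x)/P(x))

Computing term by term:
  Q(1)·log₂(Q(1)/P(1)) = 0.0367·log₂(0.0367/0.0367) = 0.00000
  Q(2)·log₂(Q(2)/P(2)) = 0.1498·log₂(0.1498/0.1498) = 0.00000
  Q(3)·log₂(Q(3)/P(3)) = 0.0194·log₂(0.0194/0.0194) = 0.00000
  Q(4)·log₂(Q(4)/P(4)) = 0.654·log₂(0.654/0.1401) = 1.45373
  Q(5)·log₂(Q(5)/P(5)) = 0.1401·log₂(0.1401/0.654) = -0.31142

D_KL(Q||P) = 0.00000 + 0.00000 + 0.00000 + 1.45373 - 0.31142 = 1.14231 ≈ 1.1423 bits

These ARE equal here. Q is P with outcomes relabeled (Q(4) = P(5), Q(5) = P(4)) by a relabeling that is its own inverse, so the two sums contain exactly the same terms in a different order. This is a special case — KL divergence is not symmetric in general: D_KL(P||Q) ≠ D_KL(Q||P) for most P, Q.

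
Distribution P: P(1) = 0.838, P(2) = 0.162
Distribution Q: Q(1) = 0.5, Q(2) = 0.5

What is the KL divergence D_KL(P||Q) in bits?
0.3609 bits

D_KL(P||Q) = Σ P(x) log₂(P(x)/Q(x))

Computing term by term:
  P(1)·log₂(P(1)/Q(1)) = 0.838·log₂(0.838/0.5) = 0.62433
  P(2)·log₂(P(2)/Q(2)) = 0.162·log₂(0.162/0.5) = -0.26340

D_KL(P||Q) = 0.62433 - 0.26340 = 0.36093 ≈ 0.3609 bits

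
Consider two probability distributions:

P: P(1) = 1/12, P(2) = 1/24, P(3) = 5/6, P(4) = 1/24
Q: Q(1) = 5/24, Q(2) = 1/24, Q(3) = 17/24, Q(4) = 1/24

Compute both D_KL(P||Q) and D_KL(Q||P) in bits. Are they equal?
D_KL(P||Q) = 0.0852 bits, D_KL(Q||P) = 0.1093 bits. No, they are not equal.

D_KL(P||Q) = Σ P(x) log₂(P(x)/Q(x))

Computing term by term:
  P(1)·log₂(P(1)/Q(1)) = (1/12)·log₂((1/12)/(5/24)) = -0.11016
  P(2)·log₂(P(2)/Q(2)) = (1/24)·log₂((1/24)/(1/24)) = 0.00000
  P(3)·log₂(P(3)/Q(3)) = (5/6)·log₂((5/6)/(17/24)) = 0.19539
  P(4)·log₂(P(4)/Q(4)) = (1/24)·log₂((1/24)/(1/24)) = 0.00000

D_KL(P||Q) = -0.11016 + 0.00000 + 0.19539 + 0.00000 = 0.08523 ≈ 0.0852 bits

D_KL(Q||P) = Σ Q(x) log₂(Q(x)/P(x))

Computing term by term:
  Q(1)·log₂(Q(1)/P(1)) = (5/24)·log₂((5/24)/(1/12)) = 0.27540
  Q(2)·log₂(Q(2)/P(2)) = (1/24)·log₂((1/24)/(1/24)) = 0.00000
  Q(3)·log₂(Q(3)/P(3)) = (17/24)·log₂((17/24)/(5/6)) = -0.16608
  Q(4)·log₂(Q(4)/P(4)) = (1/24)·log₂((1/24)/(1/24)) = 0.00000

D_KL(Q||P) = 0.27540 + 0.00000 - 0.16608 + 0.00000 = 0.10932 ≈ 0.1093 bits

These are NOT equal (difference: 0.0241 bits). KL divergence is asymmetric: D_KL(P||Q) ≠ D_KL(Q||P) in general.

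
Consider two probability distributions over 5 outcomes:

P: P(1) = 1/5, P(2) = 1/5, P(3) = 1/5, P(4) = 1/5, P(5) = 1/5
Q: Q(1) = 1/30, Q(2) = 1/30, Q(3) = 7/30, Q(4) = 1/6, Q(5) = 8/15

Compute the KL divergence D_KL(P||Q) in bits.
0.7591 bits

D_KL(P||Q) = Σ P(x) log₂(P(x)/Q(x))

Computing term by term:
  P(1)·log₂(P(1)/Q(1)) = (1/5)·log₂((1/5)/(1/30)) = 0.51699
  P(2)·log₂(P(2)/Q(2)) = (1/5)·log₂((1/5)/(1/30)) = 0.51699
  P(3)·log₂(P(3)/Q(3)) = (1/5)·log₂((1/5)/(7/30)) = -0.04448
  P(4)·log₂(P(4)/Q(4)) = (1/5)·log₂((1/5)/(1/6)) = 0.05261
  P(5)·log₂(P(5)/Q(5)) = (1/5)·log₂((1/5)/(8/15)) = -0.28301

D_KL(P||Q) = 0.51699 + 0.51699 - 0.04448 + 0.05261 - 0.28301 = 0.75910 ≈ 0.7591 bits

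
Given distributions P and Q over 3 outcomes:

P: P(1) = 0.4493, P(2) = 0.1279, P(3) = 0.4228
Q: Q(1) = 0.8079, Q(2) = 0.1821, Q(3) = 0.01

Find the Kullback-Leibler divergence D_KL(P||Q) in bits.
1.8384 bits

D_KL(P||Q) = Σ P(x) log₂(P(x)/Q(x))

Computing term by term:
  P(1)·log₂(P(1)/Q(1)) = 0.4493·log₂(0.4493/0.8079) = -0.38033
  P(2)·log₂(P(2)/Q(2)) = 0.1279·log₂(0.1279/0.1821) = -0.06519
  P(3)·log₂(P(3)/Q(3)) = 0.4228·log₂(0.4228/0.01) = 2.28392

D_KL(P||Q) = -0.38033 - 0.06519 + 2.28392 = 1.83840 ≈ 1.8384 bits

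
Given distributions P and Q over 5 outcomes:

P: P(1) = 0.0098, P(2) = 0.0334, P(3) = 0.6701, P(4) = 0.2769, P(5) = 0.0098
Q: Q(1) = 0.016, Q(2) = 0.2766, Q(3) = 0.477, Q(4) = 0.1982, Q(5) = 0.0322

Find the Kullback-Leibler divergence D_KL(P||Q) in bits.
0.3366 bits

D_KL(P||Q) = Σ P(x) log₂(P(x)/Q(x))

Computing term by term:
  P(1)·log₂(P(1)/Q(1)) = 0.0098·log₂(0.0098/0.016) = -0.00693
  P(2)·log₂(P(2)/Q(2)) = 0.0334·log₂(0.0334/0.2766) = -0.10187
  P(3)·log₂(P(3)/Q(3)) = 0.6701·log₂(0.6701/0.477) = 0.32861
  P(4)·log₂(P(4)/Q(4)) = 0.2769·log₂(0.2769/0.1982) = 0.13358
  P(5)·log₂(P(5)/Q(5)) = 0.0098·log₂(0.0098/0.0322) = -0.01682

D_KL(P||Q) = -0.00693 - 0.10187 + 0.32861 + 0.13358 - 0.01682 = 0.33657 ≈ 0.3366 bits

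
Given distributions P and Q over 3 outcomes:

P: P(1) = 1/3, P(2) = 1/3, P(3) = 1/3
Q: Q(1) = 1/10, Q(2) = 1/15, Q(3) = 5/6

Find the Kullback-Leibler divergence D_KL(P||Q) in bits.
0.9123 bits

D_KL(P||Q) = Σ P(x) log₂(P(x)/Q(x))

Computing term by term:
  P(1)·log₂(P(1)/Q(1)) = (1/3)·log₂((1/3)/(1/10)) = 0.57899
  P(2)·log₂(P(2)/Q(2)) = (1/3)·log₂((1/3)/(1/15)) = 0.77398
  P(3)·log₂(P(3)/Q(3)) = (1/3)·log₂((1/3)/(5/6)) = -0.44064

D_KL(P||Q) = 0.57899 + 0.77398 - 0.44064 = 0.91233 ≈ 0.9123 bits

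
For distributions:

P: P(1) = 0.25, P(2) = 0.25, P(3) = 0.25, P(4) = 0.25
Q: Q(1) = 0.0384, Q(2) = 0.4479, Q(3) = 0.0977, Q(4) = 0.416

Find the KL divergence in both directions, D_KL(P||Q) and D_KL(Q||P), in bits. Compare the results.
D_KL(P||Q) = 0.6206 bits, D_KL(Q||P) = 0.4462 bits. D_KL(P||Q) is larger than D_KL(Q||P) by 0.1744 bits; the two directions differ.

D_KL(P||Q) = Σ P(x) log₂(P(x)/Q(x))

Computing term by term:
  P(1)·log₂(P(1)/Q(1)) = 0.25·log₂(0.25/0.0384) = 0.67569
  P(2)·log₂(P(2)/Q(2)) = 0.25·log₂(0.25/0.4479) = -0.21031
  P(3)·log₂(P(3)/Q(3)) = 0.25·log₂(0.25/0.0977) = 0.33887
  P(4)·log₂(P(4)/Q(4)) = 0.25·log₂(0.25/0.416) = -0.18366

D_KL(P||Q) = 0.67569 - 0.21031 + 0.33887 - 0.18366 = 0.62059 ≈ 0.6206 bits

D_KL(Q||P) = Σ Q(x) log₂(Q(x)/P(x))

Computing term by term:
  Q(1)·log₂(Q(1)/P(1)) = 0.0384·log₂(0.0384/0.25) = -0.10379
  Q(2)·log₂(Q(2)/P(2)) = 0.4479·log₂(0.4479/0.25) = 0.37680
  Q(3)·log₂(Q(3)/P(3)) = 0.0977·log₂(0.0977/0.25) = -0.13243
  Q(4)·log₂(Q(4)/P(4)) = 0.416·log₂(0.416/0.25) = 0.30562

D_KL(Q||P) = -0.10379 + 0.37680 - 0.13243 + 0.30562 = 0.44620 ≈ 0.4462 bits

These are NOT equal (difference: 0.1744 bits). KL divergence is asymmetric: D_KL(P||Q) ≠ D_KL(Q||P) in general.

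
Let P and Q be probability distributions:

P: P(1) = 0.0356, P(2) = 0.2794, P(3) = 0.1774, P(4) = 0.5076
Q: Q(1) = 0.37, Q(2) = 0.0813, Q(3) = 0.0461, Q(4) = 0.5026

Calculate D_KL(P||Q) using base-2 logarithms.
0.7295 bits

D_KL(P||Q) = Σ P(x) log₂(P(x)/Q(x))

Computing term by term:
  P(1)·log₂(P(1)/Q(1)) = 0.0356·log₂(0.0356/0.37) = -0.12024
  P(2)·log₂(P(2)/Q(2)) = 0.2794·log₂(0.2794/0.0813) = 0.49761
  P(3)·log₂(P(3)/Q(3)) = 0.1774·log₂(0.1774/0.0461) = 0.34490
  P(4)·log₂(P(4)/Q(4)) = 0.5076·log₂(0.5076/0.5026) = 0.00725

D_KL(P||Q) = -0.12024 + 0.49761 + 0.34490 + 0.00725 = 0.72952 ≈ 0.7295 bits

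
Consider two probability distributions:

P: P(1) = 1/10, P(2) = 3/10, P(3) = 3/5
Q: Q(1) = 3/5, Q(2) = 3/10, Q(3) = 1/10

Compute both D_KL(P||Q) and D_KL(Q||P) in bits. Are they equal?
D_KL(P||Q) = 1.2925 bits, D_KL(Q||P) = 1.2925 bits. Yes, in this case they are equal (although KL divergence is not symmetric in general).

D_KL(P||Q) = Σ P(x) log₂(P(x)/Q(x))

Computing term by term:
  P(1)·log₂(P(1)/Q(1)) = (1/10)·log₂((1/10)/(3/5)) = -0.25850
  P(2)·log₂(P(2)/Q(2)) = (3/10)·log₂((3/10)/(3/10)) = 0.00000
  P(3)·log₂(P(3)/Q(3)) = (3/5)·log₂((3/5)/(1/10)) = 1.55098

D_KL(P||Q) = -0.25850 + 0.00000 + 1.55098 = 1.29248 ≈ 1.2925 bits

D_KL(Q||P) = Σ Q(x) log₂(Q(x)/P(x))

Computing term by term:
  Q(1)·log₂(Q(1)/P(1)) = (3/5)·log₂((3/5)/(1/10)) = 1.55098
  Q(2)·log₂(Q(2)/P(2)) = (3/10)·log₂((3/10)/(3/10)) = 0.00000
  Q(3)·log₂(Q(3)/P(3)) = (1/10)·log₂((1/10)/(3/5)) = -0.25850

D_KL(Q||P) = 1.55098 + 0.00000 - 0.25850 = 1.29248 ≈ 1.2925 bits

These ARE equal here. Q is P with outcomes relabeled (Q(1) = P(3), Q(3) = P(1)) by a relabeling that is its own inverse, so the two sums contain exactly the same terms in a different order. This is a special case — KL divergence is not symmetric in general: D_KL(P||Q) ≠ D_KL(Q||P) for most P, Q.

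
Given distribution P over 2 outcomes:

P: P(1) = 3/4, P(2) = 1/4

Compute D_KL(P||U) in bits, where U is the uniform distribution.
0.1887 bits

U(i) = 1/2 for all i

D_KL(P||U) = Σ P(x) log₂(P(x) / (1/2))
           = Σ P(x) log₂(P(x)) + log₂(2)
           = log₂(2) - H(P)

H(P) = -Σ P(x) log₂(P(x)):
  -P(1)·log₂(P(1)) = -(3/4)·log₂(3/4) = 0.31128
  -P(2)·log₂(P(2)) = -(1/4)·log₂(1/4) = 0.50000
H(P) = 0.31128 + 0.50000 = 0.81128 bits

log₂(2) = 1.00000 bits

D_KL(P||U) = 1.00000 - 0.81128 = 0.18872 ≈ 0.1887 bits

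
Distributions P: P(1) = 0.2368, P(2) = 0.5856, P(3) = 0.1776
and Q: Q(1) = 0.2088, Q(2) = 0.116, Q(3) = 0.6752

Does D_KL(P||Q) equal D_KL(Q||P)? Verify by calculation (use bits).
D_KL(P||Q) = 1.0687 bits, D_KL(Q||P) = 0.9920 bits. No — D_KL(P||Q) ≠ D_KL(Q||P) for this pair.

D_KL(P||Q) = Σ P(x) log₂(P(x)/Q(x))

Computing term by term:
  P(1)·log₂(P(1)/Q(1)) = 0.2368·log₂(0.2368/0.2088) = 0.04299
  P(2)·log₂(P(2)/Q(2)) = 0.5856·log₂(0.5856/0.116) = 1.36784
  P(3)·log₂(P(3)/Q(3)) = 0.1776·log₂(0.1776/0.6752) = -0.34218

D_KL(P||Q) = 0.04299 + 1.36784 - 0.34218 = 1.06865 ≈ 1.0687 bits

D_KL(Q||P) = Σ Q(x) log₂(Q(x)/P(x))

Computing term by term:
  Q(1)·log₂(Q(1)/P(1)) = 0.2088·log₂(0.2088/0.2368) = -0.03791
  Q(2)·log₂(Q(2)/P(2)) = 0.116·log₂(0.116/0.5856) = -0.27095
  Q(3)·log₂(Q(3)/P(3)) = 0.6752·log₂(0.6752/0.1776) = 1.30090

D_KL(Q||P) = -0.03791 - 0.27095 + 1.30090 = 0.99204 ≈ 0.9920 bits

These are NOT equal (difference: 0.0767 bits). KL divergence is asymmetric: D_KL(P||Q) ≠ D_KL(Q||P) in general.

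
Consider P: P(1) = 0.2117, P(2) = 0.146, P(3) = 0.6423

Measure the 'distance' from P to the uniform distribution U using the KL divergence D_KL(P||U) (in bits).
0.2953 bits

U(i) = 1/3 for all i

D_KL(P||U) = Σ P(x) log₂(P(x) / (1/3))
           = Σ P(x) log₂(P(x)) + log₂(3)
           = log₂(3) - H(P)

H(P) = -Σ P(x) log₂(P(x)):
  -P(1)·log₂(P(1)) = -(0.2117)·log₂(0.2117) = 0.47419
  -P(2)·log₂(P(2)) = -(0.146)·log₂(0.146) = 0.40529
  -P(3)·log₂(P(3)) = -(0.6423)·log₂(0.6423) = 0.41022
H(P) = 0.47419 + 0.40529 + 0.41022 = 1.28970 bits

log₂(3) = 1.58496 bits

D_KL(P||U) = 1.58496 - 1.28970 = 0.29526 ≈ 0.2953 bits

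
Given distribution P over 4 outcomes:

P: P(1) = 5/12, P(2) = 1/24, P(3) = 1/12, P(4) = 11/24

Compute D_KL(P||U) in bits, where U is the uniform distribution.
0.4681 bits

U(i) = 1/4 for all i

D_KL(P||U) = Σ P(x) log₂(P(x) / (1/4))
           = Σ P(x) log₂(P(x)) + log₂(4)
           = log₂(4) - H(P)

H(P) = -Σ P(x) log₂(P(x)):
  -P(1)·log₂(P(1)) = -(5/12)·log₂(5/12) = 0.52626
  -P(2)·log₂(P(2)) = -(1/24)·log₂(1/24) = 0.19104
  -P(3)·log₂(P(3)) = -(1/12)·log₂(1/12) = 0.29875
  -P(4)·log₂(P(4)) = -(11/24)·log₂(11/24) = 0.51587
H(P) = 0.52626 + 0.19104 + 0.29875 + 0.51587 = 1.53192 bits

log₂(4) = 2.00000 bits

D_KL(P||U) = 2.00000 - 1.53192 = 0.46808 ≈ 0.4681 bits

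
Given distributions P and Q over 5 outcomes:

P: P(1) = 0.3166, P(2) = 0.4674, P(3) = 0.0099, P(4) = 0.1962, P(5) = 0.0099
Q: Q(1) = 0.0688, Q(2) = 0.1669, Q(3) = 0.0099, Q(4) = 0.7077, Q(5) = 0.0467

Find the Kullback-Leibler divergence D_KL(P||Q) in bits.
1.0063 bits

D_KL(P||Q) = Σ P(x) log₂(P(x)/Q(x))

Computing term by term:
  P(1)·log₂(P(1)/Q(1)) = 0.3166·log₂(0.3166/0.0688) = 0.69721
  P(2)·log₂(P(2)/Q(2)) = 0.4674·log₂(0.4674/0.1669) = 0.69440
  P(3)·log₂(P(3)/Q(3)) = 0.0099·log₂(0.0099/0.0099) = 0.00000
  P(4)·log₂(P(4)/Q(4)) = 0.1962·log₂(0.1962/0.7077) = -0.36313
  P(5)·log₂(P(5)/Q(5)) = 0.0099·log₂(0.0099/0.0467) = -0.02216

D_KL(P||Q) = 0.69721 + 0.69440 + 0.00000 - 0.36313 - 0.02216 = 1.00632 ≈ 1.0063 bits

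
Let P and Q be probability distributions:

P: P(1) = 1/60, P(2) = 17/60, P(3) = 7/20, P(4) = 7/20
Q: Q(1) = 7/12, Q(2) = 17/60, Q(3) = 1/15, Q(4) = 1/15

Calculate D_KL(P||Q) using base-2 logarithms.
1.5891 bits

D_KL(P||Q) = Σ P(x) log₂(P(x)/Q(x))

Computing term by term:
  P(1)·log₂(P(1)/Q(1)) = (1/60)·log₂((1/60)/(7/12)) = -0.08549
  P(2)·log₂(P(2)/Q(2)) = (17/60)·log₂((17/60)/(17/60)) = 0.00000
  P(3)·log₂(P(3)/Q(3)) = (7/20)·log₂((7/20)/(1/15)) = 0.83731
  P(4)·log₂(P(4)/Q(4)) = (7/20)·log₂((7/20)/(1/15)) = 0.83731

D_KL(P||Q) = -0.08549 + 0.00000 + 0.83731 + 0.83731 = 1.58913 ≈ 1.5891 bits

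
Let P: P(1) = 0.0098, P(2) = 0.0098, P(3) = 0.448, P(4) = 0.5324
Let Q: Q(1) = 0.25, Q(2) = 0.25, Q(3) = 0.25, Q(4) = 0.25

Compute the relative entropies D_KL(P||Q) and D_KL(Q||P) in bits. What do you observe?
D_KL(P||Q) = 0.8661 bits, D_KL(Q||P) = 1.8535 bits. The two directions give different values (D_KL(Q||P) exceeds D_KL(P||Q) by 0.9874 bits): KL divergence is asymmetric.

D_KL(P||Q) = Σ P(x) log₂(P(x)/Q(x))

Computing term by term:
  P(1)·log₂(P(1)/Q(1)) = 0.0098·log₂(0.0098/0.25) = -0.04580
  P(2)·log₂(P(2)/Q(2)) = 0.0098·log₂(0.0098/0.25) = -0.04580
  P(3)·log₂(P(3)/Q(3)) = 0.448·log₂(0.448/0.25) = 0.37702
  P(4)·log₂(P(4)/Q(4)) = 0.5324·log₂(0.5324/0.25) = 0.58063

D_KL(P||Q) = -0.04580 - 0.04580 + 0.37702 + 0.58063 = 0.86605 ≈ 0.8661 bits

D_KL(Q||P) = Σ Q(x) log₂(Q(x)/P(x))

Computing term by term:
  Q(1)·log₂(Q(1)/P(1)) = 0.25·log₂(0.25/0.0098) = 1.16825
  Q(2)·log₂(Q(2)/P(2)) = 0.25·log₂(0.25/0.0098) = 1.16825
  Q(3)·log₂(Q(3)/P(3)) = 0.25·log₂(0.25/0.448) = -0.21039
  Q(4)·log₂(Q(4)/P(4)) = 0.25·log₂(0.25/0.5324) = -0.27265

D_KL(Q||P) = 1.16825 + 1.16825 - 0.21039 - 0.27265 = 1.85346 ≈ 1.8535 bits

These are NOT equal (difference: 0.9874 bits). KL divergence is asymmetric: D_KL(P||Q) ≠ D_KL(Q||P) in general.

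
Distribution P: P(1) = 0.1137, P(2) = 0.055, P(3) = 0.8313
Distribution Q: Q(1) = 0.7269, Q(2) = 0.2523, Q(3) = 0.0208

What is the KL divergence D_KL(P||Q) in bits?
3.9979 bits

D_KL(P||Q) = Σ P(x) log₂(P(x)/Q(x))

Computing term by term:
  P(1)·log₂(P(1)/Q(1)) = 0.1137·log₂(0.1137/0.7269) = -0.30432
  P(2)·log₂(P(2)/Q(2)) = 0.055·log₂(0.055/0.2523) = -0.12087
  P(3)·log₂(P(3)/Q(3)) = 0.8313·log₂(0.8313/0.0208) = 4.42311

D_KL(P||Q) = -0.30432 - 0.12087 + 4.42311 = 3.99792 ≈ 3.9979 bits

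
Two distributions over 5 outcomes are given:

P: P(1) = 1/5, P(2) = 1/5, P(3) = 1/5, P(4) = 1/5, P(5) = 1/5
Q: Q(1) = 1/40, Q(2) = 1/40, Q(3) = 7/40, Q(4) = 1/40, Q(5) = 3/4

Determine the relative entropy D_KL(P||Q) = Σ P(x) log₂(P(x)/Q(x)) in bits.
1.4572 bits

D_KL(P||Q) = Σ P(x) log₂(P(x)/Q(x))

Computing term by term:
  P(1)·log₂(P(1)/Q(1)) = (1/5)·log₂((1/5)/(1/40)) = 0.60000
  P(2)·log₂(P(2)/Q(2)) = (1/5)·log₂((1/5)/(1/40)) = 0.60000
  P(3)·log₂(P(3)/Q(3)) = (1/5)·log₂((1/5)/(7/40)) = 0.03853
  P(4)·log₂(P(4)/Q(4)) = (1/5)·log₂((1/5)/(1/40)) = 0.60000
  P(5)·log₂(P(5)/Q(5)) = (1/5)·log₂((1/5)/(3/4)) = -0.38138

D_KL(P||Q) = 0.60000 + 0.60000 + 0.03853 + 0.60000 - 0.38138 = 1.45715 ≈ 1.4572 bits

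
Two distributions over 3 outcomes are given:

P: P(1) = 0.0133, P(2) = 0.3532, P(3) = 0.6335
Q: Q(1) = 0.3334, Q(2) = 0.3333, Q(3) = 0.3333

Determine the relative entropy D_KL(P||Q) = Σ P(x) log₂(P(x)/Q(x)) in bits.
0.5547 bits

D_KL(P||Q) = Σ P(x) log₂(P(x)/Q(x))

Computing term by term:
  P(1)·log₂(P(1)/Q(1)) = 0.0133·log₂(0.0133/0.3334) = -0.06182
  P(2)·log₂(P(2)/Q(2)) = 0.3532·log₂(0.3532/0.3333) = 0.02955
  P(3)·log₂(P(3)/Q(3)) = 0.6335·log₂(0.6335/0.3333) = 0.58695

D_KL(P||Q) = -0.06182 + 0.02955 + 0.58695 = 0.55468 ≈ 0.5547 bits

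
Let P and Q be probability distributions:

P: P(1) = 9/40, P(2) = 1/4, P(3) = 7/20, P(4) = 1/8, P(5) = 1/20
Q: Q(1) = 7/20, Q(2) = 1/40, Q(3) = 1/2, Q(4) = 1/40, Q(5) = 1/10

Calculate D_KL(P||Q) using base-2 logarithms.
0.7472 bits

D_KL(P||Q) = Σ P(x) log₂(P(x)/Q(x))

Computing term by term:
  P(1)·log₂(P(1)/Q(1)) = (9/40)·log₂((9/40)/(7/20)) = -0.14342
  P(2)·log₂(P(2)/Q(2)) = (1/4)·log₂((1/4)/(1/40)) = 0.83048
  P(3)·log₂(P(3)/Q(3)) = (7/20)·log₂((7/20)/(1/2)) = -0.18010
  P(4)·log₂(P(4)/Q(4)) = (1/8)·log₂((1/8)/(1/40)) = 0.29024
  P(5)·log₂(P(5)/Q(5)) = (1/20)·log₂((1/20)/(1/10)) = -0.05000

D_KL(P||Q) = -0.14342 + 0.83048 - 0.18010 + 0.29024 - 0.05000 = 0.74720 ≈ 0.7472 bits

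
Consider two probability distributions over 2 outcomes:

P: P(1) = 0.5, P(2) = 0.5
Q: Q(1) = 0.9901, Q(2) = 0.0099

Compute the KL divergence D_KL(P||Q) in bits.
2.3364 bits

D_KL(P||Q) = Σ P(x) log₂(P(x)/Q(x))

Computing term by term:
  P(1)·log₂(P(1)/Q(1)) = 0.5·log₂(0.5/0.9901) = -0.49282
  P(2)·log₂(P(2)/Q(2)) = 0.5·log₂(0.5/0.0099) = 2.82918

D_KL(P||Q) = -0.49282 + 2.82918 = 2.33636 ≈ 2.3364 bits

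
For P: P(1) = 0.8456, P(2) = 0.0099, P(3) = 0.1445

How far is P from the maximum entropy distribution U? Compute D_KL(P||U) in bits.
0.9112 bits

U(i) = 1/3 for all i

D_KL(P||U) = Σ P(x) log₂(P(x) / (1/3))
           = Σ P(x) log₂(P(x)) + log₂(3)
           = log₂(3) - H(P)

H(P) = -Σ P(x) log₂(P(x)):
  -P(1)·log₂(P(1)) = -(0.8456)·log₂(0.8456) = 0.20460
  -P(2)·log₂(P(2)) = -(0.0099)·log₂(0.0099) = 0.06592
  -P(3)·log₂(P(3)) = -(0.1445)·log₂(0.1445) = 0.40328
H(P) = 0.20460 + 0.06592 + 0.40328 = 0.67380 bits

log₂(3) = 1.58496 bits

D_KL(P||U) = 1.58496 - 0.67380 = 0.91116 ≈ 0.9112 bits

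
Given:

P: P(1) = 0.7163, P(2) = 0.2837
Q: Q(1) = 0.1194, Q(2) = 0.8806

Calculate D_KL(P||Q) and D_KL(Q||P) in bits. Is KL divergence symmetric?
D_KL(P||Q) = 1.3879 bits, D_KL(Q||P) = 1.1304 bits. No, KL divergence is not symmetric.

D_KL(P||Q) = Σ P(x) log₂(P(x)/Q(x))

Computing term by term:
  P(1)·log₂(P(1)/Q(1)) = 0.7163·log₂(0.7163/0.1194) = 1.85146
  P(2)·log₂(P(2)/Q(2)) = 0.2837·log₂(0.2837/0.8806) = -0.46360

D_KL(P||Q) = 1.85146 - 0.46360 = 1.38786 ≈ 1.3879 bits

D_KL(Q||P) = Σ Q(x) log₂(Q(x)/P(x))

Computing term by term:
  Q(1)·log₂(Q(1)/P(1)) = 0.1194·log₂(0.1194/0.7163) = -0.30862
  Q(2)·log₂(Q(2)/P(2)) = 0.8806·log₂(0.8806/0.2837) = 1.43901

D_KL(Q||P) = -0.30862 + 1.43901 = 1.13039 ≈ 1.1304 bits

These are NOT equal (difference: 0.2575 bits). KL divergence is asymmetric: D_KL(P||Q) ≠ D_KL(Q||P) in general.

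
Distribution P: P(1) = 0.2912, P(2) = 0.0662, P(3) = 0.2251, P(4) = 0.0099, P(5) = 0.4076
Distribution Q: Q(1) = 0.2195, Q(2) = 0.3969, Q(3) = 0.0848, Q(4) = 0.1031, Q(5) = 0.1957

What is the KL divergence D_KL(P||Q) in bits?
0.6627 bits

D_KL(P||Q) = Σ P(x) log₂(P(x)/Q(x))

Computing term by term:
  P(1)·log₂(P(1)/Q(1)) = 0.2912·log₂(0.2912/0.2195) = 0.11875
  P(2)·log₂(P(2)/Q(2)) = 0.0662·log₂(0.0662/0.3969) = -0.17105
  P(3)·log₂(P(3)/Q(3)) = 0.2251·log₂(0.2251/0.0848) = 0.31704
  P(4)·log₂(P(4)/Q(4)) = 0.0099·log₂(0.0099/0.1031) = -0.03347
  P(5)·log₂(P(5)/Q(5)) = 0.4076·log₂(0.4076/0.1957) = 0.43145

D_KL(P||Q) = 0.11875 - 0.17105 + 0.31704 - 0.03347 + 0.43145 = 0.66272 ≈ 0.6627 bits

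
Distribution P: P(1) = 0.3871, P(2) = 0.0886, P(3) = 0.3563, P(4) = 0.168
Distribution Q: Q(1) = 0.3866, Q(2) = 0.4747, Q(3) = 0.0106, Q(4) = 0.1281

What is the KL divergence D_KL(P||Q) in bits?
1.6587 bits

D_KL(P||Q) = Σ P(x) log₂(P(x)/Q(x))

Computing term by term:
  P(1)·log₂(P(1)/Q(1)) = 0.3871·log₂(0.3871/0.3866) = 0.00072
  P(2)·log₂(P(2)/Q(2)) = 0.0886·log₂(0.0886/0.4747) = -0.21456
  P(3)·log₂(P(3)/Q(3)) = 0.3563·log₂(0.3563/0.0106) = 1.80678
  P(4)·log₂(P(4)/Q(4)) = 0.168·log₂(0.168/0.1281) = 0.06572

D_KL(P||Q) = 0.00072 - 0.21456 + 1.80678 + 0.06572 = 1.65866 ≈ 1.6587 bits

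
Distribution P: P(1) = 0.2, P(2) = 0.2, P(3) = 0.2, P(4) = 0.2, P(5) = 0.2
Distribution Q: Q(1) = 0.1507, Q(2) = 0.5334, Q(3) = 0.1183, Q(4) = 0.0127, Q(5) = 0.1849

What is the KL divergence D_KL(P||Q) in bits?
0.7682 bits

D_KL(P||Q) = Σ P(x) log₂(P(x)/Q(x))

Computing term by term:
  P(1)·log₂(P(1)/Q(1)) = 0.2·log₂(0.2/0.1507) = 0.08166
  P(2)·log₂(P(2)/Q(2)) = 0.2·log₂(0.2/0.5334) = -0.28304
  P(3)·log₂(P(3)/Q(3)) = 0.2·log₂(0.2/0.1183) = 0.15151
  P(4)·log₂(P(4)/Q(4)) = 0.2·log₂(0.2/0.0127) = 0.79542
  P(5)·log₂(P(5)/Q(5)) = 0.2·log₂(0.2/0.1849) = 0.02265

D_KL(P||Q) = 0.08166 - 0.28304 + 0.15151 + 0.79542 + 0.02265 = 0.76820 ≈ 0.7682 bits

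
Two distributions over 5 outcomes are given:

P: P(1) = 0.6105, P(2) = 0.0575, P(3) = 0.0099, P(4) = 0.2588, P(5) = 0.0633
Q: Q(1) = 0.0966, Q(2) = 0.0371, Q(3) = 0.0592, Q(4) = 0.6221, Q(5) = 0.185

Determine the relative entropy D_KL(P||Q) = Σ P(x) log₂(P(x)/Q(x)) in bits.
1.2093 bits

D_KL(P||Q) = Σ P(x) log₂(P(x)/Q(x))

Computing term by term:
  P(1)·log₂(P(1)/Q(1)) = 0.6105·log₂(0.6105/0.0966) = 1.62387
  P(2)·log₂(P(2)/Q(2)) = 0.0575·log₂(0.0575/0.0371) = 0.03635
  P(3)·log₂(P(3)/Q(3)) = 0.0099·log₂(0.0099/0.0592) = -0.02554
  P(4)·log₂(P(4)/Q(4)) = 0.2588·log₂(0.2588/0.6221) = -0.32746
  P(5)·log₂(P(5)/Q(5)) = 0.0633·log₂(0.0633/0.185) = -0.09794

D_KL(P||Q) = 1.62387 + 0.03635 - 0.02554 - 0.32746 - 0.09794 = 1.20928 ≈ 1.2093 bits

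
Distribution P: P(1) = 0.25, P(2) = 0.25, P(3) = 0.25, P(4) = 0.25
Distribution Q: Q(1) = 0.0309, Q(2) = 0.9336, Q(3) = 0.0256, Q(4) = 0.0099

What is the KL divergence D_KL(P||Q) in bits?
2.2654 bits

D_KL(P||Q) = Σ P(x) log₂(P(x)/Q(x))

Computing term by term:
  P(1)·log₂(P(1)/Q(1)) = 0.25·log₂(0.25/0.0309) = 0.75406
  P(2)·log₂(P(2)/Q(2)) = 0.25·log₂(0.25/0.9336) = -0.47522
  P(3)·log₂(P(3)/Q(3)) = 0.25·log₂(0.25/0.0256) = 0.82193
  P(4)·log₂(P(4)/Q(4)) = 0.25·log₂(0.25/0.0099) = 1.16459

D_KL(P||Q) = 0.75406 - 0.47522 + 0.82193 + 1.16459 = 2.26536 ≈ 2.2654 bits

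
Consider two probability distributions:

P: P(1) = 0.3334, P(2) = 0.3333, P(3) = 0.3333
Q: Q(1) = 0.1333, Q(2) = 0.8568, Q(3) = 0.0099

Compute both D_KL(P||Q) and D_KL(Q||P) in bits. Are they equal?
D_KL(P||Q) = 1.6779 bits, D_KL(Q||P) = 0.9406 bits. No, they are not equal.

D_KL(P||Q) = Σ P(x) log₂(P(x)/Q(x))

Computing term by term:
  P(1)·log₂(P(1)/Q(1)) = 0.3334·log₂(0.3334/0.1333) = 0.44095
  P(2)·log₂(P(2)/Q(2)) = 0.3333·log₂(0.3333/0.8568) = -0.45400
  P(3)·log₂(P(3)/Q(3)) = 0.3333·log₂(0.3333/0.0099) = 1.69091

D_KL(P||Q) = 0.44095 - 0.45400 + 1.69091 = 1.67786 ≈ 1.6779 bits

D_KL(Q||P) = Σ Q(x) log₂(Q(x)/P(x))

Computing term by term:
  Q(1)·log₂(Q(1)/P(1)) = 0.1333·log₂(0.1333/0.3334) = -0.17630
  Q(2)·log₂(Q(2)/P(2)) = 0.8568·log₂(0.8568/0.3333) = 1.16708
  Q(3)·log₂(Q(3)/P(3)) = 0.0099·log₂(0.0099/0.3333) = -0.05023

D_KL(Q||P) = -0.17630 + 1.16708 - 0.05023 = 0.94055 ≈ 0.9406 bits

These are NOT equal (difference: 0.7373 bits). KL divergence is asymmetric: D_KL(P||Q) ≠ D_KL(Q||P) in general.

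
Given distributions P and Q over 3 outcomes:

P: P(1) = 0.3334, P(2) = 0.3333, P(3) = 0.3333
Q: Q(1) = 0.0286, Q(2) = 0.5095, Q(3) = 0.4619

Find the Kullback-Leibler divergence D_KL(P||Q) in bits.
0.8203 bits

D_KL(P||Q) = Σ P(x) log₂(P(x)/Q(x))

Computing term by term:
  P(1)·log₂(P(1)/Q(1)) = 0.3334·log₂(0.3334/0.0286) = 1.18129
  P(2)·log₂(P(2)/Q(2)) = 0.3333·log₂(0.3333/0.5095) = -0.20407
  P(3)·log₂(P(3)/Q(3)) = 0.3333·log₂(0.3333/0.4619) = -0.15690

D_KL(P||Q) = 1.18129 - 0.20407 - 0.15690 = 0.82032 ≈ 0.8203 bits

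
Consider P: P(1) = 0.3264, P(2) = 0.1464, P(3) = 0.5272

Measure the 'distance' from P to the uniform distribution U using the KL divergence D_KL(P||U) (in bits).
0.1650 bits

U(i) = 1/3 for all i

D_KL(P||U) = Σ P(x) log₂(P(x) / (1/3))
           = Σ P(x) log₂(P(x)) + log₂(3)
           = log₂(3) - H(P)

H(P) = -Σ P(x) log₂(P(x)):
  -P(1)·log₂(P(1)) = -(0.3264)·log₂(0.3264) = 0.52723
  -P(2)·log₂(P(2)) = -(0.1464)·log₂(0.1464) = 0.40582
  -P(3)·log₂(P(3)) = -(0.5272)·log₂(0.5272) = 0.48691
H(P) = 0.52723 + 0.40582 + 0.48691 = 1.41996 bits

log₂(3) = 1.58496 bits

D_KL(P||U) = 1.58496 - 1.41996 = 0.16500 ≈ 0.1650 bits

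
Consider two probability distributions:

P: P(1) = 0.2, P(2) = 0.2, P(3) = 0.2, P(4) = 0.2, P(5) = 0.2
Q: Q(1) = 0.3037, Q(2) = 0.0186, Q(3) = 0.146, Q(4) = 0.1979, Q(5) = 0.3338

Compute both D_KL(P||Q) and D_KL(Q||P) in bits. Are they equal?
D_KL(P||Q) = 0.5109 bits, D_KL(Q||P) = 0.2967 bits. No, they are not equal.

D_KL(P||Q) = Σ P(x) log₂(P(x)/Q(x))

Computing term by term:
  P(1)·log₂(P(1)/Q(1)) = 0.2·log₂(0.2/0.3037) = -0.12053
  P(2)·log₂(P(2)/Q(2)) = 0.2·log₂(0.2/0.0186) = 0.68533
  P(3)·log₂(P(3)/Q(3)) = 0.2·log₂(0.2/0.146) = 0.09081
  P(4)·log₂(P(4)/Q(4)) = 0.2·log₂(0.2/0.1979) = 0.00305
  P(5)·log₂(P(5)/Q(5)) = 0.2·log₂(0.2/0.3338) = -0.14780

D_KL(P||Q) = -0.12053 + 0.68533 + 0.09081 + 0.00305 - 0.14780 = 0.51086 ≈ 0.5109 bits

D_KL(Q||P) = Σ Q(x) log₂(Q(x)/P(x))

Computing term by term:
  Q(1)·log₂(Q(1)/P(1)) = 0.3037·log₂(0.3037/0.2) = 0.18302
  Q(2)·log₂(Q(2)/P(2)) = 0.0186·log₂(0.0186/0.2) = -0.06374
  Q(3)·log₂(Q(3)/P(3)) = 0.146·log₂(0.146/0.2) = -0.06629
  Q(4)·log₂(Q(4)/P(4)) = 0.1979·log₂(0.1979/0.2) = -0.00301
  Q(5)·log₂(Q(5)/P(5)) = 0.3338·log₂(0.3338/0.2) = 0.24667

D_KL(Q||P) = 0.18302 - 0.06374 - 0.06629 - 0.00301 + 0.24667 = 0.29665 ≈ 0.2967 bits

These are NOT equal (difference: 0.2142 bits). KL divergence is asymmetric: D_KL(P||Q) ≠ D_KL(Q||P) in general.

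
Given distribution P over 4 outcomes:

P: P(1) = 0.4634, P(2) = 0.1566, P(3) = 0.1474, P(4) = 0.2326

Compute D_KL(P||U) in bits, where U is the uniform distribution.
0.1703 bits

U(i) = 1/4 for all i

D_KL(P||U) = Σ P(x) log₂(P(x) / (1/4))
           = Σ P(x) log₂(P(x)) + log₂(4)
           = log₂(4) - H(P)

H(P) = -Σ P(x) log₂(P(x)):
  -P(1)·log₂(P(1)) = -(0.4634)·log₂(0.4634) = 0.51422
  -P(2)·log₂(P(2)) = -(0.1566)·log₂(0.1566) = 0.41888
  -P(3)·log₂(P(3)) = -(0.1474)·log₂(0.1474) = 0.40715
  -P(4)·log₂(P(4)) = -(0.2326)·log₂(0.2326) = 0.48941
H(P) = 0.51422 + 0.41888 + 0.40715 + 0.48941 = 1.82966 bits

log₂(4) = 2.00000 bits

D_KL(P||U) = 2.00000 - 1.82966 = 0.17034 ≈ 0.1703 bits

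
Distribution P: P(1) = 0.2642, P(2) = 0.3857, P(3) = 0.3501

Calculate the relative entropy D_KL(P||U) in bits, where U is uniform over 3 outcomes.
0.0174 bits

U(i) = 1/3 for all i

D_KL(P||U) = Σ P(x) log₂(P(x) / (1/3))
           = Σ P(x) log₂(P(x)) + log₂(3)
           = log₂(3) - H(P)

H(P) = -Σ P(x) log₂(P(x)):
  -P(1)·log₂(P(1)) = -(0.2642)·log₂(0.2642) = 0.50734
  -P(2)·log₂(P(2)) = -(0.3857)·log₂(0.3857) = 0.53012
  -P(3)·log₂(P(3)) = -(0.3501)·log₂(0.3501) = 0.53011
H(P) = 0.50734 + 0.53012 + 0.53011 = 1.56757 bits

log₂(3) = 1.58496 bits

D_KL(P||U) = 1.58496 - 1.56757 = 0.01739 ≈ 0.0174 bits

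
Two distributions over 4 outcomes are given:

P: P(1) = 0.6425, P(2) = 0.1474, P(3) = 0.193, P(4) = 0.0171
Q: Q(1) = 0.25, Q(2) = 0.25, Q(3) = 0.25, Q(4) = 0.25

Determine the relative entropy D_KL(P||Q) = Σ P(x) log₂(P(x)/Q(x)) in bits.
0.6244 bits

D_KL(P||Q) = Σ P(x) log₂(P(x)/Q(x))

Computing term by term:
  P(1)·log₂(P(1)/Q(1)) = 0.6425·log₂(0.6425/0.25) = 0.87494
  P(2)·log₂(P(2)/Q(2)) = 0.1474·log₂(0.1474/0.25) = -0.11235
  P(3)·log₂(P(3)/Q(3)) = 0.193·log₂(0.193/0.25) = -0.07205
  P(4)·log₂(P(4)/Q(4)) = 0.0171·log₂(0.0171/0.25) = -0.06617

D_KL(P||Q) = 0.87494 - 0.11235 - 0.07205 - 0.06617 = 0.62437 ≈ 0.6244 bits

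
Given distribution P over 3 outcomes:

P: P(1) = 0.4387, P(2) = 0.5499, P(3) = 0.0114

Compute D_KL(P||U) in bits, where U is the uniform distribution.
0.5155 bits

U(i) = 1/3 for all i

D_KL(P||U) = Σ P(x) log₂(P(x) / (1/3))
           = Σ P(x) log₂(P(x)) + log₂(3)
           = log₂(3) - H(P)

H(P) = -Σ P(x) log₂(P(x)):
  -P(1)·log₂(P(1)) = -(0.4387)·log₂(0.4387) = 0.52148
  -P(2)·log₂(P(2)) = -(0.5499)·log₂(0.5499) = 0.47443
  -P(3)·log₂(P(3)) = -(0.0114)·log₂(0.0114) = 0.07358
H(P) = 0.52148 + 0.47443 + 0.07358 = 1.06949 bits

log₂(3) = 1.58496 bits

D_KL(P||U) = 1.58496 - 1.06949 = 0.51547 ≈ 0.5155 bits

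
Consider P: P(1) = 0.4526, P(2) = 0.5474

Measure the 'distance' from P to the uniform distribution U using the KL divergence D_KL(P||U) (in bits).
0.0065 bits

U(i) = 1/2 for all i

D_KL(P||U) = Σ P(x) log₂(P(x) / (1/2))
           = Σ P(x) log₂(P(x)) + log₂(2)
           = log₂(2) - H(P)

H(P) = -Σ P(x) log₂(P(x)):
  -P(1)·log₂(P(1)) = -(0.4526)·log₂(0.4526) = 0.51763
  -P(2)·log₂(P(2)) = -(0.5474)·log₂(0.5474) = 0.47587
H(P) = 0.51763 + 0.47587 = 0.99350 bits

log₂(2) = 1.00000 bits

D_KL(P||U) = 1.00000 - 0.99350 = 0.00650 ≈ 0.0065 bits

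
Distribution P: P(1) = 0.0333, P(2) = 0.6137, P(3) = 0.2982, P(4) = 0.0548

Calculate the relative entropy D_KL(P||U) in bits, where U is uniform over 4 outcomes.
0.6541 bits

U(i) = 1/4 for all i

D_KL(P||U) = Σ P(x) log₂(P(x) / (1/4))
           = Σ P(x) log₂(P(x)) + log₂(4)
           = log₂(4) - H(P)

H(P) = -Σ P(x) log₂(P(x)):
  -P(1)·log₂(P(1)) = -(0.0333)·log₂(0.0333) = 0.16345
  -P(2)·log₂(P(2)) = -(0.6137)·log₂(0.6137) = 0.43229
  -P(3)·log₂(P(3)) = -(0.2982)·log₂(0.2982) = 0.52055
  -P(4)·log₂(P(4)) = -(0.0548)·log₂(0.0548) = 0.22959
H(P) = 0.16345 + 0.43229 + 0.52055 + 0.22959 = 1.34588 bits

log₂(4) = 2.00000 bits

D_KL(P||U) = 2.00000 - 1.34588 = 0.65412 ≈ 0.6541 bits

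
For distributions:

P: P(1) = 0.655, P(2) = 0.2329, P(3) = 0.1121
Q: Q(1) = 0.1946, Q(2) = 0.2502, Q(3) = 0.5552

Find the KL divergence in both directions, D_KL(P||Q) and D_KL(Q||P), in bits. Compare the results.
D_KL(P||Q) = 0.8641 bits, D_KL(Q||P) = 0.9666 bits. D_KL(Q||P) is larger than D_KL(P||Q) by 0.1025 bits; the two directions differ.

D_KL(P||Q) = Σ P(x) log₂(P(x)/Q(x))

Computing term by term:
  P(1)·log₂(P(1)/Q(1)) = 0.655·log₂(0.655/0.1946) = 1.14689
  P(2)·log₂(P(2)/Q(2)) = 0.2329·log₂(0.2329/0.2502) = -0.02408
  P(3)·log₂(P(3)/Q(3)) = 0.1121·log₂(0.1121/0.5552) = -0.25875

D_KL(P||Q) = 1.14689 - 0.02408 - 0.25875 = 0.86406 ≈ 0.8641 bits

D_KL(Q||P) = Σ Q(x) log₂(Q(x)/P(x))

Computing term by term:
  Q(1)·log₂(Q(1)/P(1)) = 0.1946·log₂(0.1946/0.655) = -0.34074
  Q(2)·log₂(Q(2)/P(2)) = 0.2502·log₂(0.2502/0.2329) = 0.02586
  Q(3)·log₂(Q(3)/P(3)) = 0.5552·log₂(0.5552/0.1121) = 1.28152

D_KL(Q||P) = -0.34074 + 0.02586 + 1.28152 = 0.96664 ≈ 0.9666 bits

These are NOT equal (difference: 0.1025 bits). KL divergence is asymmetric: D_KL(P||Q) ≠ D_KL(Q||P) in general.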